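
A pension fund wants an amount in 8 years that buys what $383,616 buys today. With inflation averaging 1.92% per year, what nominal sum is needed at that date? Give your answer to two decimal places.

Cumulative price-level factor: (1+1.92%)^8 ≈ 1.1643279419.
Multiplying $383,616 by the price-level factor gives the future nominal sum.

$446,654.83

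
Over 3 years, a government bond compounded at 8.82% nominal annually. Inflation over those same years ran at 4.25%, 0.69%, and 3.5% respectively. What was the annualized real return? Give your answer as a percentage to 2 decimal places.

5.85%

Cumulative inflation factor: 1.0425 × 1.0069 × 1.035 ≈ 1.08643.
Nominal growth factor: 1.28862. Real growth factor = 1.28862 / 1.08643 ≈ 1.18611.
Annualized: 1.18611^(1/3) − 1 ≈ 0.05854.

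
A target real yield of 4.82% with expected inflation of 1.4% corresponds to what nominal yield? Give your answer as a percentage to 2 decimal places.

6.29%

By the Fisher equation, 1 + r_nom = (1 + 4.82%)(1 + 1.4%) = 1.0482 × 1.014 = 1.0628748.
So r_nom = 6.28748%.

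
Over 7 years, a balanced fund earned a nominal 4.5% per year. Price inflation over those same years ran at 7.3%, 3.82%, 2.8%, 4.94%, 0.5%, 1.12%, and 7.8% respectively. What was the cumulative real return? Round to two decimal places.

Cumulative inflation factor: 1.073 × 1.0382 × 1.028 × 1.0494 × 1.005 × 1.0112 × 1.078 ≈ 1.31655.
Nominal growth factor: 1.36086. Real growth factor = 1.36086 / 1.31655 ≈ 1.03366.
Total real return ≈ 3.3659%.

3.37%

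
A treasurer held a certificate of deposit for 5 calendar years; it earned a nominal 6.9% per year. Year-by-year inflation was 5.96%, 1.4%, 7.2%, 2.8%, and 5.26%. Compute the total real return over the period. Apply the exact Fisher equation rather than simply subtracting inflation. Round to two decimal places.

12.01%

Cumulative inflation factor: 1.0596 × 1.014 × 1.072 × 1.028 × 1.0526 ≈ 1.24632.
Nominal growth factor: 1.39601. Real growth factor = 1.39601 / 1.24632 ≈ 1.12010.
Total real return ≈ 12.0101%.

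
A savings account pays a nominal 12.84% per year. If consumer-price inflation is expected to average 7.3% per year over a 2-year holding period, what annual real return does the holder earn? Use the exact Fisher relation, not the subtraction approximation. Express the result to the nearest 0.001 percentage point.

5.163%

With constant rates the annual real return is the same each year: (1+12.84%)/(1+7.3%) − 1 = 0.05163.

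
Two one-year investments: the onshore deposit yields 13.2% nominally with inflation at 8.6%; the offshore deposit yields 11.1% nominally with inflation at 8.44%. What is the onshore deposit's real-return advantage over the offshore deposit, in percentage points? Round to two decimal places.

1.78

The onshore deposit real return: 1.132/1.086 − 1 = 4.236%.
The offshore deposit real return: 1.111/1.0844 − 1 = 2.453%.
Difference: 4.236 − 2.453 = 1.783 pp.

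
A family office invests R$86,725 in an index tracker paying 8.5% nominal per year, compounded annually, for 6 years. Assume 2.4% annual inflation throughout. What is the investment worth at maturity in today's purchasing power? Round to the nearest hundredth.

R$122,722.16

Nominal value at maturity: R$86,725 × (1 + 8.5%)^6 ≈ R$141,489.02.
Price-level factor over 6 years: (1 + 2.4%)^6 ≈ 1.1529215046.
The maturity value deflated by that factor is the answer in today's purchasing power.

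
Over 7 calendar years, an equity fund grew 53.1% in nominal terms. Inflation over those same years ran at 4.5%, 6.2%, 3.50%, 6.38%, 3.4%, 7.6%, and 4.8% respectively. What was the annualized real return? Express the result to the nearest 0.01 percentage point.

1.03%

Cumulative inflation factor: 1.045 × 1.062 × 1.0350 × 1.0638 × 1.034 × 1.076 × 1.048 ≈ 1.42474.
Nominal growth factor: 1.53100. Real growth factor = 1.53100 / 1.42474 ≈ 1.07458.
Annualized: 1.07458^(1/7) − 1 ≈ 0.01033.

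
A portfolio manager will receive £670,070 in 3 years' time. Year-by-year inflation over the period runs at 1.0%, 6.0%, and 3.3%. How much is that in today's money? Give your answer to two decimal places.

Price-level factor over 3 years: 1.010 × 1.060 × 1.033 = 1.1059298.
Purchasing power today: £670,070 divided by that factor.

£605,888.37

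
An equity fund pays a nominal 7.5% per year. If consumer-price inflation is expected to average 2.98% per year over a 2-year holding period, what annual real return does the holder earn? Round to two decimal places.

4.39%

With constant rates the annual real return is the same each year: (1+7.5%)/(1+2.98%) − 1 = 0.04389.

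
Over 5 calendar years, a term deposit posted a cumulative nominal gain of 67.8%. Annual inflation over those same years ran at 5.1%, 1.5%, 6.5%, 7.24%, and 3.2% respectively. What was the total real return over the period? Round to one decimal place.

33.5%

Cumulative inflation factor: 1.051 × 1.015 × 1.065 × 1.0724 × 1.032 ≈ 1.25735.
Nominal growth factor: 1.67800. Real growth factor = 1.67800 / 1.25735 ≈ 1.33456.
Total real return ≈ 33.4557%.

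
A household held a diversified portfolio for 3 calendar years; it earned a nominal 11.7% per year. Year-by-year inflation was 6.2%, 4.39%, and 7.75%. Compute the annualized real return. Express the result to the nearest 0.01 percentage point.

Cumulative inflation factor: 1.062 × 1.0439 × 1.0775 ≈ 1.19454.
Nominal growth factor: 1.39367. Real growth factor = 1.39367 / 1.19454 ≈ 1.16670.
Annualized: 1.16670^(1/3) − 1 ≈ 0.05274.

5.27%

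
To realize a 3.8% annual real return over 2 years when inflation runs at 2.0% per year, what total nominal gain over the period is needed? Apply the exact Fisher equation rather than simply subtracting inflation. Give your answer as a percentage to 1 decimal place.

Required annual nominal rate: (1+3.8%)(1+2.0%) − 1 = 5.876%.
Cumulative over 2 years: (1 + 0.05876)^2 − 1 ≈ 0.12097.

12.1%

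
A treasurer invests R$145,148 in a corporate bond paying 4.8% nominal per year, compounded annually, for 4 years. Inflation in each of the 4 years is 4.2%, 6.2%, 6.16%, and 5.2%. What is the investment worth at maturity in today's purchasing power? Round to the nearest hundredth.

R$141,673.07

Nominal value at maturity: R$145,148 × (1 + 4.8%)^4 ≈ R$175,087.92.
Price-level factor over 4 years: 1.042 × 1.062 × 1.0616 × 1.052 ≈ 1.2358588883.
Dividing the nominal maturity value by the price-level factor gives the value in today's money.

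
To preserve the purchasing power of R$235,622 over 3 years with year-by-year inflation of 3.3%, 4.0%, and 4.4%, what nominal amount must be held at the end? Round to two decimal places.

R$264,271.30

Cumulative price-level factor: 1.033 × 1.040 × 1.044 = 1.12159008.
The nominal amount required is R$235,622 scaled up by that factor.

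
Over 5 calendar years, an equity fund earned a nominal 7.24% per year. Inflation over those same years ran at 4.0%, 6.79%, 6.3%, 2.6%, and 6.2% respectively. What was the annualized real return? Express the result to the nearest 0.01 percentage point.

1.97%

Cumulative inflation factor: 1.040 × 1.0679 × 1.063 × 1.026 × 1.062 ≈ 1.28638.
Nominal growth factor: 1.41835. Real growth factor = 1.41835 / 1.28638 ≈ 1.10259.
Annualized: 1.10259^(1/5) − 1 ≈ 0.01972.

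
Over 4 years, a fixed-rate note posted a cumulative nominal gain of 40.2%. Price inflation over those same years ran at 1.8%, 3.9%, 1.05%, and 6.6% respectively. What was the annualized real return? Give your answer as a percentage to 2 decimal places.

5.32%

Cumulative inflation factor: 1.018 × 1.039 × 1.0105 × 1.066 ≈ 1.13935.
Nominal growth factor: 1.40200. Real growth factor = 1.40200 / 1.13935 ≈ 1.23053.
Annualized: 1.23053^(1/4) − 1 ≈ 0.05323.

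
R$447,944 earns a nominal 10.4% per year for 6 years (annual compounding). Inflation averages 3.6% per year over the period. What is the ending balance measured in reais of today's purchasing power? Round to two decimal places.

Nominal value at maturity: R$447,944 × (1 + 10.4%)^6 ≈ R$811,032.33.
Price-level factor over 6 years: (1 + 3.6%)^6 ≈ 1.2363986792.
The maturity value deflated by that factor is the answer in today's purchasing power.

R$655,963.44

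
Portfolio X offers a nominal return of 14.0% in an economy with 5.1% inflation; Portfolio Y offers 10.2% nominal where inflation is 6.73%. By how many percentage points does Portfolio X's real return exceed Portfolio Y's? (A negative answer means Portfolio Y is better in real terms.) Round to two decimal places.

Portfolio X real return: 1.140/1.051 − 1 = 8.468%.
Portfolio Y real return: 1.102/1.0673 − 1 = 3.251%.
Difference: 8.468 − 3.251 = 5.217 pp.

5.22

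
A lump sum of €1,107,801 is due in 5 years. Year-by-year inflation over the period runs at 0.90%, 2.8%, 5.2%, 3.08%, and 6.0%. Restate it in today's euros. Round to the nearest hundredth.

€929,140.64

Price-level factor over 5 years: 1.0090 × 1.028 × 1.052 × 1.0308 × 1.060 ≈ 1.1922855921.
Purchasing power today: €1,107,801 divided by that factor.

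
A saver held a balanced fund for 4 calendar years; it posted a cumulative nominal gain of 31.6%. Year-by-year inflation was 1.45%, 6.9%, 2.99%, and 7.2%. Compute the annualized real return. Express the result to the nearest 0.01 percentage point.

2.39%

Cumulative inflation factor: 1.0145 × 1.069 × 1.0299 × 1.072 ≈ 1.19735.
Nominal growth factor: 1.31600. Real growth factor = 1.31600 / 1.19735 ≈ 1.09910.
Annualized: 1.09910^(1/4) − 1 ≈ 0.02390.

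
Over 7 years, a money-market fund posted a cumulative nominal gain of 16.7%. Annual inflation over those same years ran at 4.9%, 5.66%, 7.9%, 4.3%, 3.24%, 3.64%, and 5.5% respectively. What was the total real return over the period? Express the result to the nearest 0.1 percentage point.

Cumulative inflation factor: 1.049 × 1.0566 × 1.079 × 1.043 × 1.0324 × 1.0364 × 1.055 ≈ 1.40806.
Nominal growth factor: 1.16700. Real growth factor = 1.16700 / 1.40806 ≈ 0.82880.
Total real return ≈ -17.1197%.

-17.1%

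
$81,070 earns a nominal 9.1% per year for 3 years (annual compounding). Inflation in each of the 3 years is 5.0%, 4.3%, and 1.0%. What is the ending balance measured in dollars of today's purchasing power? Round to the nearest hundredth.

Nominal value at maturity: $81,070 × (1 + 9.1%)^3 ≈ $105,277.22.
Price-level factor over 3 years: 1.050 × 1.043 × 1.010 = 1.1061015.
Dividing the nominal maturity value by the price-level factor gives the value in today's money.

$95,178.63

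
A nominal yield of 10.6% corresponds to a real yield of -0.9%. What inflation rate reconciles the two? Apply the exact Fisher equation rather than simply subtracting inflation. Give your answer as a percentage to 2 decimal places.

11.60%

From (1+r_nom) = (1+r_real)(1+π), we get 1+π = (1 + 10.6%)/(1 − 0.9%) = 1.106/0.991 ≈ 1.11604.
So π ≈ 11.6044%.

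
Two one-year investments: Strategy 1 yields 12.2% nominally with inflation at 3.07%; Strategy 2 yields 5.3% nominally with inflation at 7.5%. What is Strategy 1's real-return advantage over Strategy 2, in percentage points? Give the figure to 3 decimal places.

Strategy 1 real return: 1.122/1.0307 − 1 = 8.8581%.
Strategy 2 real return: 1.053/1.075 − 1 = -2.0465%.
Difference: 8.8581 − (-2.0465) = 10.9046 pp.

10.905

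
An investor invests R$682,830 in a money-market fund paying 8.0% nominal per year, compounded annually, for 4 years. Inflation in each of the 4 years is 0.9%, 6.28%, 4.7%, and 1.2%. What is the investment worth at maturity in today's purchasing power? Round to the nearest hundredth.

R$817,594.03

Nominal value at maturity: R$682,830 × (1 + 8.0%)^4 ≈ R$928,982.68.
Price-level factor over 4 years: 1.009 × 1.0628 × 1.047 × 1.012 ≈ 1.1362395608.
Dividing the nominal maturity value by the price-level factor gives the value in today's money.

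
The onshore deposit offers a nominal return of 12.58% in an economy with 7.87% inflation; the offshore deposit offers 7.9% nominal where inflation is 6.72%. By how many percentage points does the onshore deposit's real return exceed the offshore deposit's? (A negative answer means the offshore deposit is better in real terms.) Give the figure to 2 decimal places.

The onshore deposit real return: 1.1258/1.0787 − 1 = 4.366%.
The offshore deposit real return: 1.079/1.0672 − 1 = 1.106%.
Difference: 4.366 − 1.106 = 3.260 pp.

3.26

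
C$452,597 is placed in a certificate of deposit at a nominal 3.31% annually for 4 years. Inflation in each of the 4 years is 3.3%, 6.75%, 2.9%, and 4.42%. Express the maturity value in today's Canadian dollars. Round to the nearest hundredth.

Nominal value at maturity: C$452,597 × (1 + 3.31%)^4 ≈ C$515,562.26.
Price-level factor over 4 years: 1.033 × 1.0675 × 1.029 × 1.0442 ≈ 1.1848606291.
The maturity value deflated by that factor is the answer in today's purchasing power.

C$435,124.81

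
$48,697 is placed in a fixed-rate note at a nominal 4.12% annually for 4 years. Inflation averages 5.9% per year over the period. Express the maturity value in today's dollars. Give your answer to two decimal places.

Nominal value at maturity: $48,697 × (1 + 4.12%)^4 ≈ $57,231.99.
Price-level factor over 4 years: (1 + 5.9%)^4 ≈ 1.2577196334.
Dividing the nominal maturity value by the price-level factor gives the value in today's money.

$45,504.57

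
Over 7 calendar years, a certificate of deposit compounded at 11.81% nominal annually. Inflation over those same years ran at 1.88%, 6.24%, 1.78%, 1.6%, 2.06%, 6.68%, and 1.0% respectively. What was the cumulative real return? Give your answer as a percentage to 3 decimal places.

77.489%

Cumulative inflation factor: 1.0188 × 1.0624 × 1.0178 × 1.016 × 1.0206 × 1.0668 × 1.010 ≈ 1.23082.
Nominal growth factor: 2.18456. Real growth factor = 2.18456 / 1.23082 ≈ 1.77489.
Total real return ≈ 77.4890%.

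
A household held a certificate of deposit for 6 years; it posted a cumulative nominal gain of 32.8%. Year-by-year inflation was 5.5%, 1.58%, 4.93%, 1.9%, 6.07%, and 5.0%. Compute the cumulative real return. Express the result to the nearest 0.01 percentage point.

Cumulative inflation factor: 1.055 × 1.0158 × 1.0493 × 1.019 × 1.0607 × 1.050 ≈ 1.27619.
Nominal growth factor: 1.32800. Real growth factor = 1.32800 / 1.27619 ≈ 1.04059.
Total real return ≈ 4.0595%.

4.06%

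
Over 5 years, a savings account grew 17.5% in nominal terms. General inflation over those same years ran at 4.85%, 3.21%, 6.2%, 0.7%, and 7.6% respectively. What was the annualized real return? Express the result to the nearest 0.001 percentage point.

Cumulative inflation factor: 1.0485 × 1.0321 × 1.062 × 1.007 × 1.076 ≈ 1.24525.
Nominal growth factor: 1.17500. Real growth factor = 1.17500 / 1.24525 ≈ 0.94359.
Annualized: 0.94359^(1/5) − 1 ≈ -0.01155.

-1.155%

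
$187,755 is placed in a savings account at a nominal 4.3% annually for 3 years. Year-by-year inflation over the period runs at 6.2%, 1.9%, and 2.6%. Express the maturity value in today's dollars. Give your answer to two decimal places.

$191,866.16

Nominal value at maturity: $187,755 × (1 + 4.3%)^3 ≈ $213,031.80.
Price-level factor over 3 years: 1.062 × 1.019 × 1.026 = 1.110314628.
The maturity value deflated by that factor is the answer in today's purchasing power.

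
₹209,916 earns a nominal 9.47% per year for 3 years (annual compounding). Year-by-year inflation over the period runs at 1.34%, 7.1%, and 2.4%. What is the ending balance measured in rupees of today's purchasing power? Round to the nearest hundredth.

₹247,776.76

Nominal value at maturity: ₹209,916 × (1 + 9.47%)^3 ≈ ₹275,379.05.
Price-level factor over 3 years: 1.0134 × 1.071 × 1.024 = 1.1113998336.
The maturity value deflated by that factor is the answer in today's purchasing power.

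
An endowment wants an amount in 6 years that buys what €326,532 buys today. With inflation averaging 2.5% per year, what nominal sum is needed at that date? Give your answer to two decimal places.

€378,677.01

Cumulative price-level factor: (1+2.5%)^6 ≈ 1.1596934182.
The nominal amount required is €326,532 scaled up by that factor.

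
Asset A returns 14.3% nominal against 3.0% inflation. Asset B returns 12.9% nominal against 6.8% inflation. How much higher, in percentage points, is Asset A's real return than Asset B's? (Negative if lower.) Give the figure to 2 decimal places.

Asset A real return: 1.143/1.030 − 1 = 10.971%.
Asset B real return: 1.129/1.068 − 1 = 5.712%.
Difference: 10.971 − 5.712 = 5.259 pp.

5.26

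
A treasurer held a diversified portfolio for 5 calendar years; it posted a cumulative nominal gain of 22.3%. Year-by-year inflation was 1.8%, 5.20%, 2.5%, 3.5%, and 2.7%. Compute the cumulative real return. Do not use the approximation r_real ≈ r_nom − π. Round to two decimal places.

Cumulative inflation factor: 1.018 × 1.0520 × 1.025 × 1.035 × 1.027 ≈ 1.16680.
Nominal growth factor: 1.22300. Real growth factor = 1.22300 / 1.16680 ≈ 1.04816.
Total real return ≈ 4.8162%.

4.82%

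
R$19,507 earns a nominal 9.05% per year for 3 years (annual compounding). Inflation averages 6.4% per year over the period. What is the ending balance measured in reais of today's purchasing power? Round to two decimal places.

Nominal value at maturity: R$19,507 × (1 + 9.05%)^3 ≈ R$25,296.91.
Price-level factor over 3 years: (1 + 6.4%)^3 = 1.204550144.
The maturity value deflated by that factor is the answer in today's purchasing power.

R$21,001.13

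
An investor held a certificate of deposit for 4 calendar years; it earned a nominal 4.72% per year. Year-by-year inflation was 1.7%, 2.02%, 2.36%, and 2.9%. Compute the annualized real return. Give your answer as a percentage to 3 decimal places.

2.422%

Cumulative inflation factor: 1.017 × 1.0202 × 1.0236 × 1.029 ≈ 1.09283.
Nominal growth factor: 1.20259. Real growth factor = 1.20259 / 1.09283 ≈ 1.10044.
Annualized: 1.10044^(1/4) − 1 ≈ 0.02422.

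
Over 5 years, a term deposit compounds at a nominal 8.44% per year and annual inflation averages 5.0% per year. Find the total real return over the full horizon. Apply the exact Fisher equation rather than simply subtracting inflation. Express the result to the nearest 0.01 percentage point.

The annual real rate is (1+8.44%)/(1+5.0%) − 1 = 3.2762%.
Compounded over 5 years: (1 + 0.032762)^5 − 1 ≈ 0.17490.

17.49%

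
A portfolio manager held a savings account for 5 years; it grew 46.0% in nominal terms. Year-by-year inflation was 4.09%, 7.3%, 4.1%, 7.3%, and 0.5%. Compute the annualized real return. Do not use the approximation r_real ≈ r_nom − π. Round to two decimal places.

3.09%

Cumulative inflation factor: 1.0409 × 1.073 × 1.041 × 1.073 × 1.005 ≈ 1.25379.
Nominal growth factor: 1.46000. Real growth factor = 1.46000 / 1.25379 ≈ 1.16447.
Annualized: 1.16447^(1/5) − 1 ≈ 0.03092.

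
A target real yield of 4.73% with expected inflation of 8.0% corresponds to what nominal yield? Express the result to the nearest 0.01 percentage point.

13.11%

By the Fisher equation, 1 + r_nom = (1 + 4.73%)(1 + 8.0%) = 1.0473 × 1.080 = 1.131084.
So r_nom = 13.1084%.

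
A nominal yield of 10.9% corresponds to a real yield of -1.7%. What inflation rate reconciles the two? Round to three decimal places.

12.818%

From (1+r_nom) = (1+r_real)(1+π), we get 1+π = (1 + 10.9%)/(1 − 1.7%) = 1.109/0.983 ≈ 1.12818.
So π ≈ 12.8179%.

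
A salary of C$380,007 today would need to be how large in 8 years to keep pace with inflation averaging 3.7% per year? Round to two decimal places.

C$508,184.77

Cumulative price-level factor: (1+3.7%)^8 ≈ 1.3373037151.
The nominal amount required is C$380,007 scaled up by that factor.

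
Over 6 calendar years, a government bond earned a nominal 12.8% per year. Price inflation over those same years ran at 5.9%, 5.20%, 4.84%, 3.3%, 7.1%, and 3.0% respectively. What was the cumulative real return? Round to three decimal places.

Cumulative inflation factor: 1.059 × 1.0520 × 1.0484 × 1.033 × 1.071 × 1.030 ≈ 1.33096.
Nominal growth factor: 2.05994. Real growth factor = 2.05994 / 1.33096 ≈ 1.54771.
Total real return ≈ 54.7707%.

54.771%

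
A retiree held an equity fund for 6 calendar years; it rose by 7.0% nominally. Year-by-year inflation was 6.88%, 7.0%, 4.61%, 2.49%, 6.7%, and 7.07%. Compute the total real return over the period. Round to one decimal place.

Cumulative inflation factor: 1.0688 × 1.070 × 1.0461 × 1.0249 × 1.067 × 1.0707 ≈ 1.40077.
Nominal growth factor: 1.07000. Real growth factor = 1.07000 / 1.40077 ≈ 0.76387.
Total real return ≈ -23.6135%.

-23.6%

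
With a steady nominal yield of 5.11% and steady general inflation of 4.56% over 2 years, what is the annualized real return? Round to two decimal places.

With constant rates the annual real return is the same each year: (1+5.11%)/(1+4.56%) − 1 = 0.00526.

0.53%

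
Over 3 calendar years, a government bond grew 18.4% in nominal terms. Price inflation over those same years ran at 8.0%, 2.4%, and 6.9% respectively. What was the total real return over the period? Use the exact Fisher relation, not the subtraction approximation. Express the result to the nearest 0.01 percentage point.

Cumulative inflation factor: 1.080 × 1.024 × 1.069 ≈ 1.18223.
Nominal growth factor: 1.18400. Real growth factor = 1.18400 / 1.18223 ≈ 1.00150.
Total real return ≈ 0.1498%.

0.15%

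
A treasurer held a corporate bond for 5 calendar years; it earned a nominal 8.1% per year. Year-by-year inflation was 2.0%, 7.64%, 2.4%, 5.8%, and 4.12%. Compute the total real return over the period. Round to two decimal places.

19.19%

Cumulative inflation factor: 1.020 × 1.0764 × 1.024 × 1.058 × 1.0412 ≈ 1.23849.
Nominal growth factor: 1.47614. Real growth factor = 1.47614 / 1.23849 ≈ 1.19189.
Total real return ≈ 19.1886%.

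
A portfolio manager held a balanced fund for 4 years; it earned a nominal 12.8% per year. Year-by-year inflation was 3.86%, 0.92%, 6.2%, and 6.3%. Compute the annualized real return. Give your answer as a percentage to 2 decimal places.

Cumulative inflation factor: 1.0386 × 1.0092 × 1.062 × 1.063 ≈ 1.18327.
Nominal growth factor: 1.61896. Real growth factor = 1.61896 / 1.18327 ≈ 1.36821.
Annualized: 1.36821^(1/4) − 1 ≈ 0.08153.

8.15%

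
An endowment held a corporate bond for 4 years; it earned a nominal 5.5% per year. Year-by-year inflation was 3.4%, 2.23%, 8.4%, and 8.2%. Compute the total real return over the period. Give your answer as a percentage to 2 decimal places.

-0.08%

Cumulative inflation factor: 1.034 × 1.0223 × 1.084 × 1.082 ≈ 1.23981.
Nominal growth factor: 1.23882. Real growth factor = 1.23882 / 1.23981 ≈ 0.99920.
Total real return ≈ -0.0795%.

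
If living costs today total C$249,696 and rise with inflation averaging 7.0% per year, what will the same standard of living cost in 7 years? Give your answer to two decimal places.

C$400,957.21

Cumulative price-level factor: (1+7.0%)^7 ≈ 1.6057814765.
Multiplying C$249,696 by the price-level factor gives the future nominal sum.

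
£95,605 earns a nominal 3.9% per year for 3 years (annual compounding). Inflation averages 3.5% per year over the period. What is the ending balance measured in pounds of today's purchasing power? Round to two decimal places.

£96,717.75

Nominal value at maturity: £95,605 × (1 + 3.9%)^3 ≈ £107,232.70.
Price-level factor over 3 years: (1 + 3.5%)^3 = 1.108717875.
Dividing the nominal maturity value by the price-level factor gives the value in today's money.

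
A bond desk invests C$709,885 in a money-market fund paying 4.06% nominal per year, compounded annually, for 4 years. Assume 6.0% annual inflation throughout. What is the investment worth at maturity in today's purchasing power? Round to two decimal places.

Nominal value at maturity: C$709,885 × (1 + 4.06%)^4 ≈ C$832,383.16.
Price-level factor over 4 years: (1 + 6.0%)^4 = 1.26247696.
The maturity value deflated by that factor is the answer in today's purchasing power.

C$659,325.43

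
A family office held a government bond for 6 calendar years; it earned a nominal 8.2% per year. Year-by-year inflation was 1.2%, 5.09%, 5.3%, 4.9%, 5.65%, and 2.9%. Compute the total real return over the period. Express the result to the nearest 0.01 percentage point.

25.64%

Cumulative inflation factor: 1.012 × 1.0509 × 1.053 × 1.049 × 1.0565 × 1.029 ≈ 1.27712.
Nominal growth factor: 1.60459. Real growth factor = 1.60459 / 1.27712 ≈ 1.25641.
Total real return ≈ 25.6414%.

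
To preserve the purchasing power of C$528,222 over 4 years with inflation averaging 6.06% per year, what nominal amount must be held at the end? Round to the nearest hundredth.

C$668,379.28

Cumulative price-level factor: (1+6.06%)^4 ≈ 1.2653378263.
The nominal amount required is C$528,222 scaled up by that factor.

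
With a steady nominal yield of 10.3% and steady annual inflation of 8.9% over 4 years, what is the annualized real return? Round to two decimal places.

1.29%

With constant rates the annual real return is the same each year: (1+10.3%)/(1+8.9%) − 1 = 0.01286.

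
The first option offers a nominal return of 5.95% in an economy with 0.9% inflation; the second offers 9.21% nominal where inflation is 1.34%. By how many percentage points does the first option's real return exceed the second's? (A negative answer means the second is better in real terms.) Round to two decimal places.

The first option real return: 1.0595/1.009 − 1 = 5.005%.
The second real return: 1.0921/1.0134 − 1 = 7.766%.
Difference: 5.005 − 7.766 = -2.761 pp.

-2.76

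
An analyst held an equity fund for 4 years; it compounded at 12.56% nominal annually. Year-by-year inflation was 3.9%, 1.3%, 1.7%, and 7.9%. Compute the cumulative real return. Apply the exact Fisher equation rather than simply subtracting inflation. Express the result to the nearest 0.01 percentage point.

38.99%

Cumulative inflation factor: 1.039 × 1.013 × 1.017 × 1.079 ≈ 1.15496.
Nominal growth factor: 1.60523. Real growth factor = 1.60523 / 1.15496 ≈ 1.38985.
Total real return ≈ 38.9853%.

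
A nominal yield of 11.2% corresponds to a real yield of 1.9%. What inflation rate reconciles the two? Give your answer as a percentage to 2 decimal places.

From (1+r_nom) = (1+r_real)(1+π), we get 1+π = (1 + 11.2%)/(1 + 1.9%) = 1.112/1.019 ≈ 1.09127.
So π ≈ 9.1266%.

9.13%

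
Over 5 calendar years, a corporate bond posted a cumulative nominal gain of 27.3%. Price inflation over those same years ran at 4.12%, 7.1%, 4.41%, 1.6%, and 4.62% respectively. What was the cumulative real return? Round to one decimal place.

2.9%

Cumulative inflation factor: 1.0412 × 1.071 × 1.0441 × 1.016 × 1.0462 ≈ 1.23758.
Nominal growth factor: 1.27300. Real growth factor = 1.27300 / 1.23758 ≈ 1.02862.
Total real return ≈ 2.8618%.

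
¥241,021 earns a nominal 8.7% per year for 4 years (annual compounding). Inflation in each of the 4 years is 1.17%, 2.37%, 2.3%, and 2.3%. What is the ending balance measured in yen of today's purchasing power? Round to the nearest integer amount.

¥310,454

Nominal value at maturity: ¥241,021 × (1 + 8.7%)^4 ≈ ¥336,491.
Price-level factor over 4 years: 1.0117 × 1.0237 × 1.023 × 1.023 ≈ 1.0838663186.
Dividing the nominal maturity value by the price-level factor gives the value in today's money.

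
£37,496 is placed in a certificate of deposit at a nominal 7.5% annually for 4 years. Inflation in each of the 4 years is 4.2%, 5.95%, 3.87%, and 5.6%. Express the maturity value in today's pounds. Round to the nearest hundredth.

£41,351.96

Nominal value at maturity: £37,496 × (1 + 7.5%)^4 ≈ £50,074.75.
Price-level factor over 4 years: 1.042 × 1.0595 × 1.0387 × 1.056 ≈ 1.2109402919.
The maturity value deflated by that factor is the answer in today's purchasing power.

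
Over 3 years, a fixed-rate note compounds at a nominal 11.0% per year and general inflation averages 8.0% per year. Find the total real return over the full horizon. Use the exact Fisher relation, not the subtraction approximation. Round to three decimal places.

The annual real rate is (1+11.0%)/(1+8.0%) − 1 = 2.7778%.
Compounded over 3 years: (1 + 0.027778)^3 − 1 ≈ 0.08567.

8.567%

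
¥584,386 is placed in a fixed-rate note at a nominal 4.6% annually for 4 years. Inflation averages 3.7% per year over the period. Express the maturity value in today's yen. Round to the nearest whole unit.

Nominal value at maturity: ¥584,386 × (1 + 4.6%)^4 ≈ ¥699,563.
Price-level factor over 4 years: (1 + 3.7%)^4 ≈ 1.1564184862.
Dividing the nominal maturity value by the price-level factor gives the value in today's money.

¥604,939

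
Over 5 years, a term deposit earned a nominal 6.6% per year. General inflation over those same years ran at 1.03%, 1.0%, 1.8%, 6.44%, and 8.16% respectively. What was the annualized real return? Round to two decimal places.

2.85%

Cumulative inflation factor: 1.0103 × 1.010 × 1.018 × 1.0644 × 1.0816 ≈ 1.19589.
Nominal growth factor: 1.37653. Real growth factor = 1.37653 / 1.19589 ≈ 1.15105.
Annualized: 1.15105^(1/5) − 1 ≈ 0.02853.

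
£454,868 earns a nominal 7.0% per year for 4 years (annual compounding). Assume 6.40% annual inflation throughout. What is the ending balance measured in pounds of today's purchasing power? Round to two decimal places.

£465,215.29

Nominal value at maturity: £454,868 × (1 + 7.0%)^4 ≈ £596,239.16.
Price-level factor over 4 years: (1 + 6.40%)^4 ≈ 1.2816413532.
Dividing the nominal maturity value by the price-level factor gives the value in today's money.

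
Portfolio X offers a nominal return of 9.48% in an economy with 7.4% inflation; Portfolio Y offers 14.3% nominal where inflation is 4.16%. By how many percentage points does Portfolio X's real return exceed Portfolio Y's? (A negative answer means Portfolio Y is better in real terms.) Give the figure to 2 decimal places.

Portfolio X real return: 1.0948/1.074 − 1 = 1.937%.
Portfolio Y real return: 1.143/1.0416 − 1 = 9.735%.
Difference: 1.937 − 9.735 = -7.798 pp.

-7.80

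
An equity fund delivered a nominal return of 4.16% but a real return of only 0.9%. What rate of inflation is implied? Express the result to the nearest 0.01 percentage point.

From (1+r_nom) = (1+r_real)(1+π), we get 1+π = (1 + 4.16%)/(1 + 0.9%) = 1.0416/1.009 ≈ 1.03231.
So π ≈ 3.2309%.

3.23%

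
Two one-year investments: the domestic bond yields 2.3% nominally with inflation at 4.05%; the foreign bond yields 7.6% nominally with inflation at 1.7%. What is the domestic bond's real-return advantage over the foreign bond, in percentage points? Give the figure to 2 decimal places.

-7.48

The domestic bond real return: 1.023/1.0405 − 1 = -1.682%.
The foreign bond real return: 1.076/1.017 − 1 = 5.801%.
Difference: -1.682 − 5.801 = -7.483 pp.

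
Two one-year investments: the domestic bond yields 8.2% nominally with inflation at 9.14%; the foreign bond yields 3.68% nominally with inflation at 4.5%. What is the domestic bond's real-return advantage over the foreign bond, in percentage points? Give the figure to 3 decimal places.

The domestic bond real return: 1.082/1.0914 − 1 = -0.8613%.
The foreign bond real return: 1.0368/1.045 − 1 = -0.7847%.
Difference: -0.8613 − (-0.7847) = -0.0766 pp.

-0.077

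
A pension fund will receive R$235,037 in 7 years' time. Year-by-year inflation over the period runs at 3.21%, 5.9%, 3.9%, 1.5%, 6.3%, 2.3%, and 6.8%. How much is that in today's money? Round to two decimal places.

R$175,572.61

Price-level factor over 7 years: 1.0321 × 1.059 × 1.039 × 1.015 × 1.063 × 1.023 × 1.068 ≈ 1.3386883345.
Purchasing power today: R$235,037 divided by that factor.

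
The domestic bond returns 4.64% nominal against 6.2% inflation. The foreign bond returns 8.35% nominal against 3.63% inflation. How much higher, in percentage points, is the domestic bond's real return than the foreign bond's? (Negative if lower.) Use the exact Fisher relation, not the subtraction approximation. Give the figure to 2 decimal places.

-6.02

The domestic bond real return: 1.0464/1.062 − 1 = -1.469%.
The foreign bond real return: 1.0835/1.0363 − 1 = 4.555%.
Difference: -1.469 − 4.555 = -6.024 pp.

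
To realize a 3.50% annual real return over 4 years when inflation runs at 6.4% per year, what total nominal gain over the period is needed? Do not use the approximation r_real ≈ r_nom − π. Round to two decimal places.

Required annual nominal rate: (1+3.50%)(1+6.4%) − 1 = 10.124%.
Cumulative over 4 years: (1 + 0.10124)^4 − 1 ≈ 0.47071.

47.07%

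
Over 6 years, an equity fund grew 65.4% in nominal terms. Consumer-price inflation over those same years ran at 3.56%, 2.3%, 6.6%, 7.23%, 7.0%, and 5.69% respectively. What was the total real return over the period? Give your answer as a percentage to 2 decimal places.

20.77%

Cumulative inflation factor: 1.0356 × 1.023 × 1.066 × 1.0723 × 1.070 × 1.0569 ≈ 1.36949.
Nominal growth factor: 1.65400. Real growth factor = 1.65400 / 1.36949 ≈ 1.20775.
Total real return ≈ 20.7749%.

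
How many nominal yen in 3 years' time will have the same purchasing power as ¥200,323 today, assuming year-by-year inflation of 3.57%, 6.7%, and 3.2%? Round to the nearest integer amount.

Cumulative price-level factor: 1.0357 × 1.067 × 1.032 = 1.1404548408.
The nominal amount required is ¥200,323 scaled up by that factor.

¥228,459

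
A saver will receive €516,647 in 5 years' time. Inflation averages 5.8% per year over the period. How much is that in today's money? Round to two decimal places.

Price-level factor over 5 years: (1 + 5.8%)^5 ≈ 1.3256483588.
Purchasing power today: €516,647 divided by that factor.

€389,731.56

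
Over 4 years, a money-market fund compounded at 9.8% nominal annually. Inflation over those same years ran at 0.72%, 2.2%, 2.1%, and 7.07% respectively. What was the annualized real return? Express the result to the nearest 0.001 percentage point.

Cumulative inflation factor: 1.0072 × 1.022 × 1.021 × 1.0707 ≈ 1.12528.
Nominal growth factor: 1.45348. Real growth factor = 1.45348 / 1.12528 ≈ 1.29166.
Annualized: 1.29166^(1/4) − 1 ≈ 0.06607.

6.607%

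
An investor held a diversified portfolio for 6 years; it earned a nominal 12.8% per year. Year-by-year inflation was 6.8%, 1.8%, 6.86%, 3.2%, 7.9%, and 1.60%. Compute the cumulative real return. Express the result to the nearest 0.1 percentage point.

56.7%

Cumulative inflation factor: 1.068 × 1.018 × 1.0686 × 1.032 × 1.079 × 1.0160 ≈ 1.31440.
Nominal growth factor: 2.05994. Real growth factor = 2.05994 / 1.31440 ≈ 1.56720.
Total real return ≈ 56.7204%.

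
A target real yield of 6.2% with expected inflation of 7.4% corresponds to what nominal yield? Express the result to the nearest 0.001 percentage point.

By the Fisher equation, 1 + r_nom = (1 + 6.2%)(1 + 7.4%) = 1.062 × 1.074 = 1.140588.
So r_nom = 14.0588%.

14.059%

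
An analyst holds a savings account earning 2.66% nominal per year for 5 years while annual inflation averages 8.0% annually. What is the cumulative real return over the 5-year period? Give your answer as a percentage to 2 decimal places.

The annual real rate is (1+2.66%)/(1+8.0%) − 1 = -4.9444%.
Compounded over 5 years: (1 + -0.049444)^5 − 1 ≈ -0.22395.

-22.40%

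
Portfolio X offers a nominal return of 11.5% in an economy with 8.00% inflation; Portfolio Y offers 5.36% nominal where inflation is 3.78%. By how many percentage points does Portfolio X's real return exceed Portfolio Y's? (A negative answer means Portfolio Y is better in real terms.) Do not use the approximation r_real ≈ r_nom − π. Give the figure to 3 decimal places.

1.718

Portfolio X real return: 1.115/1.0800 − 1 = 3.2407%.
Portfolio Y real return: 1.0536/1.0378 − 1 = 1.5225%.
Difference: 3.2407 − 1.5225 = 1.7182 pp.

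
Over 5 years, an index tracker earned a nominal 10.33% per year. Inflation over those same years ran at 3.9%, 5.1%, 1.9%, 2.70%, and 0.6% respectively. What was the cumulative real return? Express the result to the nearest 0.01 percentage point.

Cumulative inflation factor: 1.039 × 1.051 × 1.019 × 1.0270 × 1.006 ≈ 1.14964.
Nominal growth factor: 1.63481. Real growth factor = 1.63481 / 1.14964 ≈ 1.42202.
Total real return ≈ 42.2025%.

42.20%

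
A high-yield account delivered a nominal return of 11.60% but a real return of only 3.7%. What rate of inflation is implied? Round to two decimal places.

From (1+r_nom) = (1+r_real)(1+π), we get 1+π = (1 + 11.60%)/(1 + 3.7%) = 1.1160/1.037 ≈ 1.07618.
So π ≈ 7.6181%.

7.62%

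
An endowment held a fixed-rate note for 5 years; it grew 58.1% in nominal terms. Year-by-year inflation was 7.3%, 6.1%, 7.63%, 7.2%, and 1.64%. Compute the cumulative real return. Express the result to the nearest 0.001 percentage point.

Cumulative inflation factor: 1.073 × 1.061 × 1.0763 × 1.072 × 1.0164 ≈ 1.33508.
Nominal growth factor: 1.58100. Real growth factor = 1.58100 / 1.33508 ≈ 1.18420.
Total real return ≈ 18.4197%.

18.420%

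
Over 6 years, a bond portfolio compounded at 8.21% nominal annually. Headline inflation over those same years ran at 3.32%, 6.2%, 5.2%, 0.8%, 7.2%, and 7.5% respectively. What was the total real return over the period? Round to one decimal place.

19.7%

Cumulative inflation factor: 1.0332 × 1.062 × 1.052 × 1.008 × 1.072 × 1.075 ≈ 1.34088.
Nominal growth factor: 1.60548. Real growth factor = 1.60548 / 1.34088 ≈ 1.19734.
Total real return ≈ 19.7336%.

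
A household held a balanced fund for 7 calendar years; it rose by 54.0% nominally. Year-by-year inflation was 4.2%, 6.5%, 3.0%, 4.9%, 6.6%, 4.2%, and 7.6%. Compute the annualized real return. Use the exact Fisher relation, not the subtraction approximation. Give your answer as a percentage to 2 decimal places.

1.03%

Cumulative inflation factor: 1.042 × 1.065 × 1.030 × 1.049 × 1.066 × 1.042 × 1.076 ≈ 1.43307.
Nominal growth factor: 1.54000. Real growth factor = 1.54000 / 1.43307 ≈ 1.07462.
Annualized: 1.07462^(1/7) − 1 ≈ 0.01033.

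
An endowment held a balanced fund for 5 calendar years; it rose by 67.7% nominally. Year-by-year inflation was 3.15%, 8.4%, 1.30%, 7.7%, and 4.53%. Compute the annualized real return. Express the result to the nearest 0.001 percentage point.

5.632%

Cumulative inflation factor: 1.0315 × 1.084 × 1.0130 × 1.077 × 1.0453 ≈ 1.27516.
Nominal growth factor: 1.67700. Real growth factor = 1.67700 / 1.27516 ≈ 1.31513.
Annualized: 1.31513^(1/5) − 1 ≈ 0.05632.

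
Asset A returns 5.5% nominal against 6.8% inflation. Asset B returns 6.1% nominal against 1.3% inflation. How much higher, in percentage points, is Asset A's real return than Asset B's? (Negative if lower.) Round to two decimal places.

-5.96

Asset A real return: 1.055/1.068 − 1 = -1.217%.
Asset B real return: 1.061/1.013 − 1 = 4.738%.
Difference: -1.217 − 4.738 = -5.955 pp.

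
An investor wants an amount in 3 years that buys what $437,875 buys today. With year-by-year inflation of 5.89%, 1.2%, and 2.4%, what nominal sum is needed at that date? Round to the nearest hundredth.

$480,491.34

Cumulative price-level factor: 1.0589 × 1.012 × 1.024 = 1.0973253632.
The nominal amount required is $437,875 scaled up by that factor.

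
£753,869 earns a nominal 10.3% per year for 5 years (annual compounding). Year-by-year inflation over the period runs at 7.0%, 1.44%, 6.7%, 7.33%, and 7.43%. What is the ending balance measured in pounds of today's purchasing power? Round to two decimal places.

£921,656.95

Nominal value at maturity: £753,869 × (1 + 10.3%)^5 ≈ £1,230,760.21.
Price-level factor over 5 years: 1.070 × 1.0144 × 1.067 × 1.0733 × 1.0743 ≈ 1.3353777714.
Dividing the nominal maturity value by the price-level factor gives the value in today's money.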